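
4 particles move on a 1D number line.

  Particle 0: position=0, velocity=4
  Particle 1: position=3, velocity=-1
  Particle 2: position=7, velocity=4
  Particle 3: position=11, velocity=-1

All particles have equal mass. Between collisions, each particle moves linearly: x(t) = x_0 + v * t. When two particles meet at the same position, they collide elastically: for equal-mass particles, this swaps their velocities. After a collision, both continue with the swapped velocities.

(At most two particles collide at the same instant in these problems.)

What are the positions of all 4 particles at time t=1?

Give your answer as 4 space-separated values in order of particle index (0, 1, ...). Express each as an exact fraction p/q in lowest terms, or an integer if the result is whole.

Answer: 2 4 10 11

Derivation:
Collision at t=3/5: particles 0 and 1 swap velocities; positions: p0=12/5 p1=12/5 p2=47/5 p3=52/5; velocities now: v0=-1 v1=4 v2=4 v3=-1
Collision at t=4/5: particles 2 and 3 swap velocities; positions: p0=11/5 p1=16/5 p2=51/5 p3=51/5; velocities now: v0=-1 v1=4 v2=-1 v3=4
Advance to t=1 (no further collisions before then); velocities: v0=-1 v1=4 v2=-1 v3=4; positions = 2 4 10 11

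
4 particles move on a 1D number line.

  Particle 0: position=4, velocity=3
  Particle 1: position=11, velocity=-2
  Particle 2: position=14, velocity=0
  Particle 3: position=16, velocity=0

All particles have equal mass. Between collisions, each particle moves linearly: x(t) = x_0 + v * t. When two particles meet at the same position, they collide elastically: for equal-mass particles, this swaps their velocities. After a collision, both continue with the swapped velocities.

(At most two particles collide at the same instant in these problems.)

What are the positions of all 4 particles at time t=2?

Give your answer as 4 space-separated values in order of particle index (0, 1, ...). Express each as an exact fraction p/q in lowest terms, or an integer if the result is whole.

Answer: 7 10 14 16

Derivation:
Collision at t=7/5: particles 0 and 1 swap velocities; positions: p0=41/5 p1=41/5 p2=14 p3=16; velocities now: v0=-2 v1=3 v2=0 v3=0
Advance to t=2 (no further collisions before then); velocities: v0=-2 v1=3 v2=0 v3=0; positions = 7 10 14 16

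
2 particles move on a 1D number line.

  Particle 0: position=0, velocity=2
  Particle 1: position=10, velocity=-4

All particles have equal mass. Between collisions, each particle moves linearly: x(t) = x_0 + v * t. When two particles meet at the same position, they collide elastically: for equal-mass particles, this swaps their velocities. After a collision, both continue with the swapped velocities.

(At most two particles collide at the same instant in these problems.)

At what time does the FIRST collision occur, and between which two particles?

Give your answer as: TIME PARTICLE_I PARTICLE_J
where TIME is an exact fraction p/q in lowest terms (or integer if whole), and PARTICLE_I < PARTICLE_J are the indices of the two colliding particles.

Pair (0,1): pos 0,10 vel 2,-4 -> gap=10, closing at 6/unit, collide at t=5/3
Earliest collision: t=5/3 between 0 and 1

Answer: 5/3 0 1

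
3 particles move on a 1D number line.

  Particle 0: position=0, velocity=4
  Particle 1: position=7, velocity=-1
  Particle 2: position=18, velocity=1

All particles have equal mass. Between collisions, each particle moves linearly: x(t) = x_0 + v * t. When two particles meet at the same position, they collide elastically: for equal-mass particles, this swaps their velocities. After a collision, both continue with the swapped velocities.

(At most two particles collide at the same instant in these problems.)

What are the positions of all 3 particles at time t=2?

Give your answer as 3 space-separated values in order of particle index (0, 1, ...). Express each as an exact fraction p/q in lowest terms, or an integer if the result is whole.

Answer: 5 8 20

Derivation:
Collision at t=7/5: particles 0 and 1 swap velocities; positions: p0=28/5 p1=28/5 p2=97/5; velocities now: v0=-1 v1=4 v2=1
Advance to t=2 (no further collisions before then); velocities: v0=-1 v1=4 v2=1; positions = 5 8 20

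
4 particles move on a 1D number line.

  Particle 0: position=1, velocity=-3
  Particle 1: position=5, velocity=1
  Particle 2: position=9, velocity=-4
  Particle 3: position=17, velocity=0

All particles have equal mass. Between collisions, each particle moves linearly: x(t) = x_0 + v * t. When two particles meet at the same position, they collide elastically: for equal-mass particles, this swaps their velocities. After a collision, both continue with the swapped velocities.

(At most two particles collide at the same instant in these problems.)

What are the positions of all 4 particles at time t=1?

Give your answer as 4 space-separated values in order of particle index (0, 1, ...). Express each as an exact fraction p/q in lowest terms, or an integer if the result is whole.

Answer: -2 5 6 17

Derivation:
Collision at t=4/5: particles 1 and 2 swap velocities; positions: p0=-7/5 p1=29/5 p2=29/5 p3=17; velocities now: v0=-3 v1=-4 v2=1 v3=0
Advance to t=1 (no further collisions before then); velocities: v0=-3 v1=-4 v2=1 v3=0; positions = -2 5 6 17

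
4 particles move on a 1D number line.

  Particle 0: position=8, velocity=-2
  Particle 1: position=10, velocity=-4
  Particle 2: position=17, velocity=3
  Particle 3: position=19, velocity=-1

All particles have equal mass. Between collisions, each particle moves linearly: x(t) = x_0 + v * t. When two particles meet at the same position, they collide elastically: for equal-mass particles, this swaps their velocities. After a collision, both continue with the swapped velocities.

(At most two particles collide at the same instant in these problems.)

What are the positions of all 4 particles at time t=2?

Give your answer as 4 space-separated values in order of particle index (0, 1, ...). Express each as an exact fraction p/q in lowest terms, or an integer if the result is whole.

Collision at t=1/2: particles 2 and 3 swap velocities; positions: p0=7 p1=8 p2=37/2 p3=37/2; velocities now: v0=-2 v1=-4 v2=-1 v3=3
Collision at t=1: particles 0 and 1 swap velocities; positions: p0=6 p1=6 p2=18 p3=20; velocities now: v0=-4 v1=-2 v2=-1 v3=3
Advance to t=2 (no further collisions before then); velocities: v0=-4 v1=-2 v2=-1 v3=3; positions = 2 4 17 23

Answer: 2 4 17 23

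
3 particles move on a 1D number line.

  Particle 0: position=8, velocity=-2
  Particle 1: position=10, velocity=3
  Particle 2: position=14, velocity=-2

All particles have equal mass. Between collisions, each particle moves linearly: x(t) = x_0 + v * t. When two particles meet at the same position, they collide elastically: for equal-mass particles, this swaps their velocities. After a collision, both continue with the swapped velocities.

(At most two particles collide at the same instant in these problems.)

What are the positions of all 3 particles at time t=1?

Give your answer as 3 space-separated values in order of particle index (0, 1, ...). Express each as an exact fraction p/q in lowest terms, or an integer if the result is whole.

Answer: 6 12 13

Derivation:
Collision at t=4/5: particles 1 and 2 swap velocities; positions: p0=32/5 p1=62/5 p2=62/5; velocities now: v0=-2 v1=-2 v2=3
Advance to t=1 (no further collisions before then); velocities: v0=-2 v1=-2 v2=3; positions = 6 12 13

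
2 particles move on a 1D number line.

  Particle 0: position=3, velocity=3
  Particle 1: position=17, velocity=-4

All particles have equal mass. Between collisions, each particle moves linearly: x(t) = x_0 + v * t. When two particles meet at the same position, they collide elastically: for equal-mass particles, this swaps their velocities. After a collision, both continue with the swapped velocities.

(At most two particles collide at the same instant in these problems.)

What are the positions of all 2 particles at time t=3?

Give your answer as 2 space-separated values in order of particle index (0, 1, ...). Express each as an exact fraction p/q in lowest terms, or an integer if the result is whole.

Answer: 5 12

Derivation:
Collision at t=2: particles 0 and 1 swap velocities; positions: p0=9 p1=9; velocities now: v0=-4 v1=3
Advance to t=3 (no further collisions before then); velocities: v0=-4 v1=3; positions = 5 12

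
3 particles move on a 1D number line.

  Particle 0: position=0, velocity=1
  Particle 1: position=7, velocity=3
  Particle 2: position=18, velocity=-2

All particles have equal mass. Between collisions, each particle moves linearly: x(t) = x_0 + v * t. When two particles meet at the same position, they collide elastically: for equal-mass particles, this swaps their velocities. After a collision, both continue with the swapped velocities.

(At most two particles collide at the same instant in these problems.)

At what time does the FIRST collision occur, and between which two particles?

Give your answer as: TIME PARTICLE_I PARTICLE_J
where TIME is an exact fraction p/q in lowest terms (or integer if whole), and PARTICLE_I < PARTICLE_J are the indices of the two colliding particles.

Answer: 11/5 1 2

Derivation:
Pair (0,1): pos 0,7 vel 1,3 -> not approaching (rel speed -2 <= 0)
Pair (1,2): pos 7,18 vel 3,-2 -> gap=11, closing at 5/unit, collide at t=11/5
Earliest collision: t=11/5 between 1 and 2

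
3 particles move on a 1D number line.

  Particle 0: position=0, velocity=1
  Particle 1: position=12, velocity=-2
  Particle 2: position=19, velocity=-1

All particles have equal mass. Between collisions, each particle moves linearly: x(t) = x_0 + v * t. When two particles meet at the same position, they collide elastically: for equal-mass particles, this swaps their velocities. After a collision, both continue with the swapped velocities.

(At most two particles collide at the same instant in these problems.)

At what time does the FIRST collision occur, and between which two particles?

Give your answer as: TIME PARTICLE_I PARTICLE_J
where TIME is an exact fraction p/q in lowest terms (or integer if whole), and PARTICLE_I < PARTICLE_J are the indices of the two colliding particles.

Answer: 4 0 1

Derivation:
Pair (0,1): pos 0,12 vel 1,-2 -> gap=12, closing at 3/unit, collide at t=4
Pair (1,2): pos 12,19 vel -2,-1 -> not approaching (rel speed -1 <= 0)
Earliest collision: t=4 between 0 and 1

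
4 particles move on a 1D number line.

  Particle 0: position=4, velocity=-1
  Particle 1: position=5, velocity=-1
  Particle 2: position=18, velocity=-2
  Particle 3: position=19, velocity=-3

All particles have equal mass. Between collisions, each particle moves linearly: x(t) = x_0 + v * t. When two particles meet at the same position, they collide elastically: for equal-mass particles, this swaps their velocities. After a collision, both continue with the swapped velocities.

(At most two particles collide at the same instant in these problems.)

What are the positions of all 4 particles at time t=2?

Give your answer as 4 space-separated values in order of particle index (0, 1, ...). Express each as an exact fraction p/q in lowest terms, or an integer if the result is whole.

Answer: 2 3 13 14

Derivation:
Collision at t=1: particles 2 and 3 swap velocities; positions: p0=3 p1=4 p2=16 p3=16; velocities now: v0=-1 v1=-1 v2=-3 v3=-2
Advance to t=2 (no further collisions before then); velocities: v0=-1 v1=-1 v2=-3 v3=-2; positions = 2 3 13 14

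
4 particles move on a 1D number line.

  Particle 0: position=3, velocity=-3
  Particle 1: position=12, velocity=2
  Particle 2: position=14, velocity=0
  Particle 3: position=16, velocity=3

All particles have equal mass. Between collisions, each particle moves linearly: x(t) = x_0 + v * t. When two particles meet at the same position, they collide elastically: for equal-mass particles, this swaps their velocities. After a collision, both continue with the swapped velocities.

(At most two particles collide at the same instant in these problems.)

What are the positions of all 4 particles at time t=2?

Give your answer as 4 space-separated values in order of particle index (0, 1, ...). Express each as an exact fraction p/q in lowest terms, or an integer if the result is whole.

Collision at t=1: particles 1 and 2 swap velocities; positions: p0=0 p1=14 p2=14 p3=19; velocities now: v0=-3 v1=0 v2=2 v3=3
Advance to t=2 (no further collisions before then); velocities: v0=-3 v1=0 v2=2 v3=3; positions = -3 14 16 22

Answer: -3 14 16 22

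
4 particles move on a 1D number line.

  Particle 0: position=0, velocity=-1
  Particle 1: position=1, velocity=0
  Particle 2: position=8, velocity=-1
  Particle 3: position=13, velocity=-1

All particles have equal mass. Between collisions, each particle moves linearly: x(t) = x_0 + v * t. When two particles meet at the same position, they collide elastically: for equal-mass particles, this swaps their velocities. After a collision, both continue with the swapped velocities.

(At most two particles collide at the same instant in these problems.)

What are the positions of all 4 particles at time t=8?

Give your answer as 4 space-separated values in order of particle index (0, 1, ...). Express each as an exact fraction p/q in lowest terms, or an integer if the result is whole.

Answer: -8 0 1 5

Derivation:
Collision at t=7: particles 1 and 2 swap velocities; positions: p0=-7 p1=1 p2=1 p3=6; velocities now: v0=-1 v1=-1 v2=0 v3=-1
Advance to t=8 (no further collisions before then); velocities: v0=-1 v1=-1 v2=0 v3=-1; positions = -8 0 1 5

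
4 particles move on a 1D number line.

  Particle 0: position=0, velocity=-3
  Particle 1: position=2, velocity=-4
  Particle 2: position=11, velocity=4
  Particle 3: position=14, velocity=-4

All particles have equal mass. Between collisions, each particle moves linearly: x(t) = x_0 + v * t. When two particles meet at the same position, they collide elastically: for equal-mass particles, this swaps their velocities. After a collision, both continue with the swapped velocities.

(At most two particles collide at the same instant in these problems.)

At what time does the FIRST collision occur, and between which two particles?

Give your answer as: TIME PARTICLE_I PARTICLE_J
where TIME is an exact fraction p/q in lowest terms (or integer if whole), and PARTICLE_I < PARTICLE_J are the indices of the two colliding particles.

Answer: 3/8 2 3

Derivation:
Pair (0,1): pos 0,2 vel -3,-4 -> gap=2, closing at 1/unit, collide at t=2
Pair (1,2): pos 2,11 vel -4,4 -> not approaching (rel speed -8 <= 0)
Pair (2,3): pos 11,14 vel 4,-4 -> gap=3, closing at 8/unit, collide at t=3/8
Earliest collision: t=3/8 between 2 and 3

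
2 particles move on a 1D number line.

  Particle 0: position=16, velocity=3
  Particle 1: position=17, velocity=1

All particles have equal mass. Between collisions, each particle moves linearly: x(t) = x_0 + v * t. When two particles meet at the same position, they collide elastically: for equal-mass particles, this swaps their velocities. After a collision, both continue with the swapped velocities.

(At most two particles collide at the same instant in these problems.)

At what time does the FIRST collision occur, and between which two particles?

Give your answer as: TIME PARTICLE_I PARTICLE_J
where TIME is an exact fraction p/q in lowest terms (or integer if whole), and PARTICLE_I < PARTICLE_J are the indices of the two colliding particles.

Answer: 1/2 0 1

Derivation:
Pair (0,1): pos 16,17 vel 3,1 -> gap=1, closing at 2/unit, collide at t=1/2
Earliest collision: t=1/2 between 0 and 1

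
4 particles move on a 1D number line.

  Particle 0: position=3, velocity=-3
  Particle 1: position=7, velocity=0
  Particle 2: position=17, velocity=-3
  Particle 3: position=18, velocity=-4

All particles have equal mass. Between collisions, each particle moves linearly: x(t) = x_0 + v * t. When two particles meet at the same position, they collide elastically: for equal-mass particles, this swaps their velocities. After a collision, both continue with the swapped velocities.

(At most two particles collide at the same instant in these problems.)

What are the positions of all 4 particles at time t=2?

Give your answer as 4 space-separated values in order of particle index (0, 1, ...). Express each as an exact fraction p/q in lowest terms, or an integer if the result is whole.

Answer: -3 7 10 11

Derivation:
Collision at t=1: particles 2 and 3 swap velocities; positions: p0=0 p1=7 p2=14 p3=14; velocities now: v0=-3 v1=0 v2=-4 v3=-3
Advance to t=2 (no further collisions before then); velocities: v0=-3 v1=0 v2=-4 v3=-3; positions = -3 7 10 11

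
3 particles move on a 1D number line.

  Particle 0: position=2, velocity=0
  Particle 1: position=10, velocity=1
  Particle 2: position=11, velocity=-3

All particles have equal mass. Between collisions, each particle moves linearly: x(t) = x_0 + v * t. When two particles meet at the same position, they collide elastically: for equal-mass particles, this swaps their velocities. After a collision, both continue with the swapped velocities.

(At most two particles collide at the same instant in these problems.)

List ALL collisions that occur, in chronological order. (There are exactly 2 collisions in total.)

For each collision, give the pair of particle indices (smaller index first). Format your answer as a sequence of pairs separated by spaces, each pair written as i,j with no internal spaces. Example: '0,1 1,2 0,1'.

Collision at t=1/4: particles 1 and 2 swap velocities; positions: p0=2 p1=41/4 p2=41/4; velocities now: v0=0 v1=-3 v2=1
Collision at t=3: particles 0 and 1 swap velocities; positions: p0=2 p1=2 p2=13; velocities now: v0=-3 v1=0 v2=1

Answer: 1,2 0,1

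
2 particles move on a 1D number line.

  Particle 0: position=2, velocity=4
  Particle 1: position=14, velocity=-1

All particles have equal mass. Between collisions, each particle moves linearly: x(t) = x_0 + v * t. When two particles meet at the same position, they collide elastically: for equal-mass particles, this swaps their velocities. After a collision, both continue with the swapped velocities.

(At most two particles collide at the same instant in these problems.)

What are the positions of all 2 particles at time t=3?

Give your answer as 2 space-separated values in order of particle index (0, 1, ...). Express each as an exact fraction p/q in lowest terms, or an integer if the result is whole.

Answer: 11 14

Derivation:
Collision at t=12/5: particles 0 and 1 swap velocities; positions: p0=58/5 p1=58/5; velocities now: v0=-1 v1=4
Advance to t=3 (no further collisions before then); velocities: v0=-1 v1=4; positions = 11 14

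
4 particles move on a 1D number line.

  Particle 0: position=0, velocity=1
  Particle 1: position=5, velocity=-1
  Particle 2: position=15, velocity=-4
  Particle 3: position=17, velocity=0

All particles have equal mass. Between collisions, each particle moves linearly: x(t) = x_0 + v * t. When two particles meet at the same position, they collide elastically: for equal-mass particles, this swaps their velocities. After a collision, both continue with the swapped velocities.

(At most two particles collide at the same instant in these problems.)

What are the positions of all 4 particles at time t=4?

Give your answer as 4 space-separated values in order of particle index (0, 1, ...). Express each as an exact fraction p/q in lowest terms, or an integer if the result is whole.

Collision at t=5/2: particles 0 and 1 swap velocities; positions: p0=5/2 p1=5/2 p2=5 p3=17; velocities now: v0=-1 v1=1 v2=-4 v3=0
Collision at t=3: particles 1 and 2 swap velocities; positions: p0=2 p1=3 p2=3 p3=17; velocities now: v0=-1 v1=-4 v2=1 v3=0
Collision at t=10/3: particles 0 and 1 swap velocities; positions: p0=5/3 p1=5/3 p2=10/3 p3=17; velocities now: v0=-4 v1=-1 v2=1 v3=0
Advance to t=4 (no further collisions before then); velocities: v0=-4 v1=-1 v2=1 v3=0; positions = -1 1 4 17

Answer: -1 1 4 17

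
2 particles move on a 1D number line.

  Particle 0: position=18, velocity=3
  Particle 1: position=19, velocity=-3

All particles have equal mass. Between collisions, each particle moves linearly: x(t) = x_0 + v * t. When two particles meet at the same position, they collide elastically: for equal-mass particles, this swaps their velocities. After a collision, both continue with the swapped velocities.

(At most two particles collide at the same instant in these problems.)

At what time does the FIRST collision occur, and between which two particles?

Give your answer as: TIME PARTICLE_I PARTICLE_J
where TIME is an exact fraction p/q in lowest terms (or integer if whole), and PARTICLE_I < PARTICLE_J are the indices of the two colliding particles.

Answer: 1/6 0 1

Derivation:
Pair (0,1): pos 18,19 vel 3,-3 -> gap=1, closing at 6/unit, collide at t=1/6
Earliest collision: t=1/6 between 0 and 1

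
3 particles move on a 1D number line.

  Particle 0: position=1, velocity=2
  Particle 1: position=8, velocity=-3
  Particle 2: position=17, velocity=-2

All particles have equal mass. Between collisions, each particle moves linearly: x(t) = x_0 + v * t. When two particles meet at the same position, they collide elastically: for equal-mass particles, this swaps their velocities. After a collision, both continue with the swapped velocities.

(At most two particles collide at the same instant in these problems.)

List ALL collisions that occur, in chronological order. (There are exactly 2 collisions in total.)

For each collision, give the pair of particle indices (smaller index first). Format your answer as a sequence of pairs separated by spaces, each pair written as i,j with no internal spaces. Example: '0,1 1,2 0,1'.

Collision at t=7/5: particles 0 and 1 swap velocities; positions: p0=19/5 p1=19/5 p2=71/5; velocities now: v0=-3 v1=2 v2=-2
Collision at t=4: particles 1 and 2 swap velocities; positions: p0=-4 p1=9 p2=9; velocities now: v0=-3 v1=-2 v2=2

Answer: 0,1 1,2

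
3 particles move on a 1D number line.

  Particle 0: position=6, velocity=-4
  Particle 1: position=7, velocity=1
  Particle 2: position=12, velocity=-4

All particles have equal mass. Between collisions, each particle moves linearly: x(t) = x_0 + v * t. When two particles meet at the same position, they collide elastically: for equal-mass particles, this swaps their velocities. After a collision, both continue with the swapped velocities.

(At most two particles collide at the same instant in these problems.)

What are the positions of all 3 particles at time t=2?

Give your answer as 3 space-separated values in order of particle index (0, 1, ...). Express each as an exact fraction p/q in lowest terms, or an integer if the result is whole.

Answer: -2 4 9

Derivation:
Collision at t=1: particles 1 and 2 swap velocities; positions: p0=2 p1=8 p2=8; velocities now: v0=-4 v1=-4 v2=1
Advance to t=2 (no further collisions before then); velocities: v0=-4 v1=-4 v2=1; positions = -2 4 9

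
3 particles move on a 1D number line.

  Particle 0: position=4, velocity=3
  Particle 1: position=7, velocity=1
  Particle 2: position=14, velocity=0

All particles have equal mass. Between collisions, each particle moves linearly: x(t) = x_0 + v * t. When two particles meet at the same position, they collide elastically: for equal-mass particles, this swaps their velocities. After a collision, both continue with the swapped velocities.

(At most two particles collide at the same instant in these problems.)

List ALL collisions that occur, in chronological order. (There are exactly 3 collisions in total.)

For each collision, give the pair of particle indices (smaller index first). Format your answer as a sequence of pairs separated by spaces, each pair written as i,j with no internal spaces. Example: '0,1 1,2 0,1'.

Collision at t=3/2: particles 0 and 1 swap velocities; positions: p0=17/2 p1=17/2 p2=14; velocities now: v0=1 v1=3 v2=0
Collision at t=10/3: particles 1 and 2 swap velocities; positions: p0=31/3 p1=14 p2=14; velocities now: v0=1 v1=0 v2=3
Collision at t=7: particles 0 and 1 swap velocities; positions: p0=14 p1=14 p2=25; velocities now: v0=0 v1=1 v2=3

Answer: 0,1 1,2 0,1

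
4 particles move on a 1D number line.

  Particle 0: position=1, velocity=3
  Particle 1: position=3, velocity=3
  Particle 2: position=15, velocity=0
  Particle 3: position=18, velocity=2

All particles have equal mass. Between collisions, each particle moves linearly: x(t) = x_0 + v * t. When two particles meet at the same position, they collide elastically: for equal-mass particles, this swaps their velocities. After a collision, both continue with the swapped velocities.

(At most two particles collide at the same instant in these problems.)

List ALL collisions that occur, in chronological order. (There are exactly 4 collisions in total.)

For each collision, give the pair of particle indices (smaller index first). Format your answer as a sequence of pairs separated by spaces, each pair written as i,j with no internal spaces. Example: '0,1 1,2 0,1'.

Answer: 1,2 0,1 2,3 1,2

Derivation:
Collision at t=4: particles 1 and 2 swap velocities; positions: p0=13 p1=15 p2=15 p3=26; velocities now: v0=3 v1=0 v2=3 v3=2
Collision at t=14/3: particles 0 and 1 swap velocities; positions: p0=15 p1=15 p2=17 p3=82/3; velocities now: v0=0 v1=3 v2=3 v3=2
Collision at t=15: particles 2 and 3 swap velocities; positions: p0=15 p1=46 p2=48 p3=48; velocities now: v0=0 v1=3 v2=2 v3=3
Collision at t=17: particles 1 and 2 swap velocities; positions: p0=15 p1=52 p2=52 p3=54; velocities now: v0=0 v1=2 v2=3 v3=3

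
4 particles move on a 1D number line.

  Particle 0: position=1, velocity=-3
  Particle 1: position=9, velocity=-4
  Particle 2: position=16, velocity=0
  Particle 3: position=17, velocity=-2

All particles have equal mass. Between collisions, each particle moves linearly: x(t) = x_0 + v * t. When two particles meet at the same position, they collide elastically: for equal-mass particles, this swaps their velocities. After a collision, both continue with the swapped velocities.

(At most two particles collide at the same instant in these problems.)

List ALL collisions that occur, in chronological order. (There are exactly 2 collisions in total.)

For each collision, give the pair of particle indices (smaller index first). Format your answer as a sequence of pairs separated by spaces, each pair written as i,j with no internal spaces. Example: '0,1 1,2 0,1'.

Collision at t=1/2: particles 2 and 3 swap velocities; positions: p0=-1/2 p1=7 p2=16 p3=16; velocities now: v0=-3 v1=-4 v2=-2 v3=0
Collision at t=8: particles 0 and 1 swap velocities; positions: p0=-23 p1=-23 p2=1 p3=16; velocities now: v0=-4 v1=-3 v2=-2 v3=0

Answer: 2,3 0,1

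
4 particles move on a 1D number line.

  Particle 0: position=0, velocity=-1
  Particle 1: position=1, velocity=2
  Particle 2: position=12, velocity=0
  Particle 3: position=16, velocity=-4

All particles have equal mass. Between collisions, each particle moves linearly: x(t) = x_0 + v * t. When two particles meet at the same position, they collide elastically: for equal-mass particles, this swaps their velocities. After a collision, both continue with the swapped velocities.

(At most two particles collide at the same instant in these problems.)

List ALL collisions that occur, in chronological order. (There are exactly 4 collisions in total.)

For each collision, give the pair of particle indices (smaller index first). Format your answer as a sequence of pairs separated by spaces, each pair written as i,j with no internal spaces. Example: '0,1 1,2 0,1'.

Answer: 2,3 1,2 0,1 2,3

Derivation:
Collision at t=1: particles 2 and 3 swap velocities; positions: p0=-1 p1=3 p2=12 p3=12; velocities now: v0=-1 v1=2 v2=-4 v3=0
Collision at t=5/2: particles 1 and 2 swap velocities; positions: p0=-5/2 p1=6 p2=6 p3=12; velocities now: v0=-1 v1=-4 v2=2 v3=0
Collision at t=16/3: particles 0 and 1 swap velocities; positions: p0=-16/3 p1=-16/3 p2=35/3 p3=12; velocities now: v0=-4 v1=-1 v2=2 v3=0
Collision at t=11/2: particles 2 and 3 swap velocities; positions: p0=-6 p1=-11/2 p2=12 p3=12; velocities now: v0=-4 v1=-1 v2=0 v3=2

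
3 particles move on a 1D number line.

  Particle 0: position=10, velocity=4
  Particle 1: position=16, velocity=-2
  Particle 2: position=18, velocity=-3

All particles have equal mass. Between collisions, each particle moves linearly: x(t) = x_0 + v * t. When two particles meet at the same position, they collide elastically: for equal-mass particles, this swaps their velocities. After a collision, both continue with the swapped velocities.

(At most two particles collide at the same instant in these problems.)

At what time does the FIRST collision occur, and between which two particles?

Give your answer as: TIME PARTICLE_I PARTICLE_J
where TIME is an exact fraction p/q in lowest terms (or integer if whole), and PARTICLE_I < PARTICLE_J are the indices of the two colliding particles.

Answer: 1 0 1

Derivation:
Pair (0,1): pos 10,16 vel 4,-2 -> gap=6, closing at 6/unit, collide at t=1
Pair (1,2): pos 16,18 vel -2,-3 -> gap=2, closing at 1/unit, collide at t=2
Earliest collision: t=1 between 0 and 1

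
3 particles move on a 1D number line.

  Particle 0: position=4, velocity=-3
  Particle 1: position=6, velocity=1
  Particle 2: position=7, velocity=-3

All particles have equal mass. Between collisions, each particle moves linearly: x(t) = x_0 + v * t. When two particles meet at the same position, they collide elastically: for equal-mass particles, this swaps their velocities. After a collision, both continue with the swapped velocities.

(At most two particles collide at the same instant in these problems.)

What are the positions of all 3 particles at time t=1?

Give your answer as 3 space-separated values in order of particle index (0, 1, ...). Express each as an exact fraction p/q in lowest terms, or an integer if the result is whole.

Answer: 1 4 7

Derivation:
Collision at t=1/4: particles 1 and 2 swap velocities; positions: p0=13/4 p1=25/4 p2=25/4; velocities now: v0=-3 v1=-3 v2=1
Advance to t=1 (no further collisions before then); velocities: v0=-3 v1=-3 v2=1; positions = 1 4 7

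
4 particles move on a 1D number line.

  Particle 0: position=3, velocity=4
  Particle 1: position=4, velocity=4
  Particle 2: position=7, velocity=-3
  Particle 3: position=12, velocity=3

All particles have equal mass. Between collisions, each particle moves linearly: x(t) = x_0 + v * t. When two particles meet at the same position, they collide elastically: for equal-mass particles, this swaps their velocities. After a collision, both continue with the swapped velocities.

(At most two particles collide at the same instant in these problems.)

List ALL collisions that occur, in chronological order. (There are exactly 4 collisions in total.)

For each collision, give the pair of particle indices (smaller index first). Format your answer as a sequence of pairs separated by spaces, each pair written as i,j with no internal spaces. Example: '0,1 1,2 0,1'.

Answer: 1,2 0,1 2,3 1,2

Derivation:
Collision at t=3/7: particles 1 and 2 swap velocities; positions: p0=33/7 p1=40/7 p2=40/7 p3=93/7; velocities now: v0=4 v1=-3 v2=4 v3=3
Collision at t=4/7: particles 0 and 1 swap velocities; positions: p0=37/7 p1=37/7 p2=44/7 p3=96/7; velocities now: v0=-3 v1=4 v2=4 v3=3
Collision at t=8: particles 2 and 3 swap velocities; positions: p0=-17 p1=35 p2=36 p3=36; velocities now: v0=-3 v1=4 v2=3 v3=4
Collision at t=9: particles 1 and 2 swap velocities; positions: p0=-20 p1=39 p2=39 p3=40; velocities now: v0=-3 v1=3 v2=4 v3=4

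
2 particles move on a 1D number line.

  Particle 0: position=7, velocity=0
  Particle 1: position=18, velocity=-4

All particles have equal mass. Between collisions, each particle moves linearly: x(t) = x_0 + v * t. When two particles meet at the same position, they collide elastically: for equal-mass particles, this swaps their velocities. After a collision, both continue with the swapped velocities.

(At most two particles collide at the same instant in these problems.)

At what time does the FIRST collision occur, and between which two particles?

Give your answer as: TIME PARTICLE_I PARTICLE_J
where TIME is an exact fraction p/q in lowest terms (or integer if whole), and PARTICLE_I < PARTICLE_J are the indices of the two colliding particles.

Pair (0,1): pos 7,18 vel 0,-4 -> gap=11, closing at 4/unit, collide at t=11/4
Earliest collision: t=11/4 between 0 and 1

Answer: 11/4 0 1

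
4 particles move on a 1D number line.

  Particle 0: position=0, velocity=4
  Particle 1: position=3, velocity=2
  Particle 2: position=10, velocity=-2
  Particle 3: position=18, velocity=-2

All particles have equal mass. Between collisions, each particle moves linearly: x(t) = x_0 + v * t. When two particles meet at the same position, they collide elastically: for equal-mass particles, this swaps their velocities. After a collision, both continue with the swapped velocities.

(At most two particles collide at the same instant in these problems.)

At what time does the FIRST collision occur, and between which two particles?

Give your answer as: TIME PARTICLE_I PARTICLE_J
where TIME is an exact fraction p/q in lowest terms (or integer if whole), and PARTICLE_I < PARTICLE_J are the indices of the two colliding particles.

Answer: 3/2 0 1

Derivation:
Pair (0,1): pos 0,3 vel 4,2 -> gap=3, closing at 2/unit, collide at t=3/2
Pair (1,2): pos 3,10 vel 2,-2 -> gap=7, closing at 4/unit, collide at t=7/4
Pair (2,3): pos 10,18 vel -2,-2 -> not approaching (rel speed 0 <= 0)
Earliest collision: t=3/2 between 0 and 1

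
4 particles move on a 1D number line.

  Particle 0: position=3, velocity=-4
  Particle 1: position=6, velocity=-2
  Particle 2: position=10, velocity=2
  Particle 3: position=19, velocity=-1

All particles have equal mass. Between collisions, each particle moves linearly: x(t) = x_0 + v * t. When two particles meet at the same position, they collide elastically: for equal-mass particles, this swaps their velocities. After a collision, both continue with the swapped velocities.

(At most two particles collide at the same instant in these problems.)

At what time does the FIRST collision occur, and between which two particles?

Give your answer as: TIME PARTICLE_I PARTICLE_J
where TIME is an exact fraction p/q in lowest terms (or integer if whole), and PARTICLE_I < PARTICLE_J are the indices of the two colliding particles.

Pair (0,1): pos 3,6 vel -4,-2 -> not approaching (rel speed -2 <= 0)
Pair (1,2): pos 6,10 vel -2,2 -> not approaching (rel speed -4 <= 0)
Pair (2,3): pos 10,19 vel 2,-1 -> gap=9, closing at 3/unit, collide at t=3
Earliest collision: t=3 between 2 and 3

Answer: 3 2 3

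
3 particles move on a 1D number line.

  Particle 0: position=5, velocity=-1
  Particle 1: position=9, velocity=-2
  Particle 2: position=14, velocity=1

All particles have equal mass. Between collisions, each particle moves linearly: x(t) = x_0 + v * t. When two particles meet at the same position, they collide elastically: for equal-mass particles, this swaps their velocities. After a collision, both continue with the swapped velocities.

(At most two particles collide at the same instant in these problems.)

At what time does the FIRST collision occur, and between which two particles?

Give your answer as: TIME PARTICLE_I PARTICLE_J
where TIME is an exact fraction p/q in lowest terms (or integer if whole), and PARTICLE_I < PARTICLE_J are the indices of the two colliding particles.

Answer: 4 0 1

Derivation:
Pair (0,1): pos 5,9 vel -1,-2 -> gap=4, closing at 1/unit, collide at t=4
Pair (1,2): pos 9,14 vel -2,1 -> not approaching (rel speed -3 <= 0)
Earliest collision: t=4 between 0 and 1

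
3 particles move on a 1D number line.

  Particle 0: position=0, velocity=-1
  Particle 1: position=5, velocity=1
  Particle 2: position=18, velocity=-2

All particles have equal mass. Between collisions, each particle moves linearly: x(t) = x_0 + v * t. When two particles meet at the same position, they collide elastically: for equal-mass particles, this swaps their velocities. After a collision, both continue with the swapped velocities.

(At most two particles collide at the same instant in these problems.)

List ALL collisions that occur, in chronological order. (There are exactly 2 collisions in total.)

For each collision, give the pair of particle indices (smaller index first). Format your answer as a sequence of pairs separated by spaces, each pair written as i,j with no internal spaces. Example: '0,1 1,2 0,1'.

Collision at t=13/3: particles 1 and 2 swap velocities; positions: p0=-13/3 p1=28/3 p2=28/3; velocities now: v0=-1 v1=-2 v2=1
Collision at t=18: particles 0 and 1 swap velocities; positions: p0=-18 p1=-18 p2=23; velocities now: v0=-2 v1=-1 v2=1

Answer: 1,2 0,1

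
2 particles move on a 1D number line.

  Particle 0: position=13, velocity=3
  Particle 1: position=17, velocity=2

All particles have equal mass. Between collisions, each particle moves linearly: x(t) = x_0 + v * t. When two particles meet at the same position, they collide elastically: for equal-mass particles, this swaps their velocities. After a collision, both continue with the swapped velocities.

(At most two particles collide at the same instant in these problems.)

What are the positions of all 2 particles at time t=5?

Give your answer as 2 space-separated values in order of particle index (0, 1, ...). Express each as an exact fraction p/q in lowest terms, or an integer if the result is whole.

Answer: 27 28

Derivation:
Collision at t=4: particles 0 and 1 swap velocities; positions: p0=25 p1=25; velocities now: v0=2 v1=3
Advance to t=5 (no further collisions before then); velocities: v0=2 v1=3; positions = 27 28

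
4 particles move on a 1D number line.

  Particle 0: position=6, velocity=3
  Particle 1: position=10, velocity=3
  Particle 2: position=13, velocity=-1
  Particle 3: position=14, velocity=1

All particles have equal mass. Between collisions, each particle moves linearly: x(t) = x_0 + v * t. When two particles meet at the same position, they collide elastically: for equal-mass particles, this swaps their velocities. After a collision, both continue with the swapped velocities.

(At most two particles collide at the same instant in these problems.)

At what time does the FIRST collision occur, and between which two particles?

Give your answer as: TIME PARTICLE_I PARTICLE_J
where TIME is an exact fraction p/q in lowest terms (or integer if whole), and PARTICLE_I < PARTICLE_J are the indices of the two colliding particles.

Answer: 3/4 1 2

Derivation:
Pair (0,1): pos 6,10 vel 3,3 -> not approaching (rel speed 0 <= 0)
Pair (1,2): pos 10,13 vel 3,-1 -> gap=3, closing at 4/unit, collide at t=3/4
Pair (2,3): pos 13,14 vel -1,1 -> not approaching (rel speed -2 <= 0)
Earliest collision: t=3/4 between 1 and 2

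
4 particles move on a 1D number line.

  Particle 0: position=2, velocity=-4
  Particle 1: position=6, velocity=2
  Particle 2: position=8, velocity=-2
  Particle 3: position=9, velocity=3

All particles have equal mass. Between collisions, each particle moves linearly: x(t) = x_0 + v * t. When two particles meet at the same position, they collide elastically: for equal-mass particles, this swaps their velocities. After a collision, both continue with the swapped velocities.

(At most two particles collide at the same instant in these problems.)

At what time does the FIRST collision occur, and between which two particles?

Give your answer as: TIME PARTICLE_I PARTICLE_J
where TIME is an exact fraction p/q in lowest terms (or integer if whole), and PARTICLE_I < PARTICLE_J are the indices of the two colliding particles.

Pair (0,1): pos 2,6 vel -4,2 -> not approaching (rel speed -6 <= 0)
Pair (1,2): pos 6,8 vel 2,-2 -> gap=2, closing at 4/unit, collide at t=1/2
Pair (2,3): pos 8,9 vel -2,3 -> not approaching (rel speed -5 <= 0)
Earliest collision: t=1/2 between 1 and 2

Answer: 1/2 1 2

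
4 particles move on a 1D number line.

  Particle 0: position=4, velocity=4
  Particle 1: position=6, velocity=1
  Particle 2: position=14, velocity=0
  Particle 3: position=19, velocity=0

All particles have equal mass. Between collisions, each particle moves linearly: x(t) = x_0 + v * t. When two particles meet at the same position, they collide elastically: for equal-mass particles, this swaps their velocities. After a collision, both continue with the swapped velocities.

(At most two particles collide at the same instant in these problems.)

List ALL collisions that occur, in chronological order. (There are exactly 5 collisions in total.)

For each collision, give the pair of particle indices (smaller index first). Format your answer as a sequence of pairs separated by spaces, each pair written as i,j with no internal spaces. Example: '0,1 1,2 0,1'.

Collision at t=2/3: particles 0 and 1 swap velocities; positions: p0=20/3 p1=20/3 p2=14 p3=19; velocities now: v0=1 v1=4 v2=0 v3=0
Collision at t=5/2: particles 1 and 2 swap velocities; positions: p0=17/2 p1=14 p2=14 p3=19; velocities now: v0=1 v1=0 v2=4 v3=0
Collision at t=15/4: particles 2 and 3 swap velocities; positions: p0=39/4 p1=14 p2=19 p3=19; velocities now: v0=1 v1=0 v2=0 v3=4
Collision at t=8: particles 0 and 1 swap velocities; positions: p0=14 p1=14 p2=19 p3=36; velocities now: v0=0 v1=1 v2=0 v3=4
Collision at t=13: particles 1 and 2 swap velocities; positions: p0=14 p1=19 p2=19 p3=56; velocities now: v0=0 v1=0 v2=1 v3=4

Answer: 0,1 1,2 2,3 0,1 1,2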